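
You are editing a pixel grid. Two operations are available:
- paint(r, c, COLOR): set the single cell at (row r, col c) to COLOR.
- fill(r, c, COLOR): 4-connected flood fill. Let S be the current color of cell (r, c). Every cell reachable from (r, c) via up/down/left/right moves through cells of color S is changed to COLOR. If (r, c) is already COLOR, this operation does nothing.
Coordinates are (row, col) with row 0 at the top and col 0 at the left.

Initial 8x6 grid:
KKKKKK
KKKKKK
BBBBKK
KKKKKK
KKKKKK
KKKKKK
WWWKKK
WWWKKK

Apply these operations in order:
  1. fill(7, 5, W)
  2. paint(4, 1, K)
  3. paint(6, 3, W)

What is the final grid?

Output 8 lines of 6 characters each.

After op 1 fill(7,5,W) [38 cells changed]:
WWWWWW
WWWWWW
BBBBWW
WWWWWW
WWWWWW
WWWWWW
WWWWWW
WWWWWW
After op 2 paint(4,1,K):
WWWWWW
WWWWWW
BBBBWW
WWWWWW
WKWWWW
WWWWWW
WWWWWW
WWWWWW
After op 3 paint(6,3,W):
WWWWWW
WWWWWW
BBBBWW
WWWWWW
WKWWWW
WWWWWW
WWWWWW
WWWWWW

Answer: WWWWWW
WWWWWW
BBBBWW
WWWWWW
WKWWWW
WWWWWW
WWWWWW
WWWWWW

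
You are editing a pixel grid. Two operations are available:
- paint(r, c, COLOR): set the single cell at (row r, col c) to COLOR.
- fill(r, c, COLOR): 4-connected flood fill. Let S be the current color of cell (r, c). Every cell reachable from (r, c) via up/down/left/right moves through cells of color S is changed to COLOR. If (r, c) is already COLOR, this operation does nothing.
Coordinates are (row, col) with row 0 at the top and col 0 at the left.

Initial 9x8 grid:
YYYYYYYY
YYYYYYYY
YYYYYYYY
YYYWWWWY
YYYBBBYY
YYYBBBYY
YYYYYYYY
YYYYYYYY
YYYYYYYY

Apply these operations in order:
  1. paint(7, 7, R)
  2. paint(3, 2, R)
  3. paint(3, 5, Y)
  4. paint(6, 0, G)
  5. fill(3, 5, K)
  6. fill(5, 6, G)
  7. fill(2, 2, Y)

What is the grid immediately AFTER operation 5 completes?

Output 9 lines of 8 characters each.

After op 1 paint(7,7,R):
YYYYYYYY
YYYYYYYY
YYYYYYYY
YYYWWWWY
YYYBBBYY
YYYBBBYY
YYYYYYYY
YYYYYYYR
YYYYYYYY
After op 2 paint(3,2,R):
YYYYYYYY
YYYYYYYY
YYYYYYYY
YYRWWWWY
YYYBBBYY
YYYBBBYY
YYYYYYYY
YYYYYYYR
YYYYYYYY
After op 3 paint(3,5,Y):
YYYYYYYY
YYYYYYYY
YYYYYYYY
YYRWWYWY
YYYBBBYY
YYYBBBYY
YYYYYYYY
YYYYYYYR
YYYYYYYY
After op 4 paint(6,0,G):
YYYYYYYY
YYYYYYYY
YYYYYYYY
YYRWWYWY
YYYBBBYY
YYYBBBYY
GYYYYYYY
YYYYYYYR
YYYYYYYY
After op 5 fill(3,5,K) [60 cells changed]:
KKKKKKKK
KKKKKKKK
KKKKKKKK
KKRWWKWK
KKKBBBKK
KKKBBBKK
GKKKKKKK
KKKKKKKR
KKKKKKKK

Answer: KKKKKKKK
KKKKKKKK
KKKKKKKK
KKRWWKWK
KKKBBBKK
KKKBBBKK
GKKKKKKK
KKKKKKKR
KKKKKKKK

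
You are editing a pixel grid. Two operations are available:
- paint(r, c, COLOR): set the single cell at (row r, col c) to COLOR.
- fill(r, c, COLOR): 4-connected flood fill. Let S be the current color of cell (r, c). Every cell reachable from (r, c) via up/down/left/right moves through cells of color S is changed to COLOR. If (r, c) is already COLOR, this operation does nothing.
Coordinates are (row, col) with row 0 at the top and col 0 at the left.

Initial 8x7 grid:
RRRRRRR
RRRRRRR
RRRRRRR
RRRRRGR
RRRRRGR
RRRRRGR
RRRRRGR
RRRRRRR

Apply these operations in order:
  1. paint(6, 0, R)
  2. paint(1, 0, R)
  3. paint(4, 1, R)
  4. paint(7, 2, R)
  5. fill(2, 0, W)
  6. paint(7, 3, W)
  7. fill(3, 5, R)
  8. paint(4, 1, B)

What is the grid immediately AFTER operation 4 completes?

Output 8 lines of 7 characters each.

Answer: RRRRRRR
RRRRRRR
RRRRRRR
RRRRRGR
RRRRRGR
RRRRRGR
RRRRRGR
RRRRRRR

Derivation:
After op 1 paint(6,0,R):
RRRRRRR
RRRRRRR
RRRRRRR
RRRRRGR
RRRRRGR
RRRRRGR
RRRRRGR
RRRRRRR
After op 2 paint(1,0,R):
RRRRRRR
RRRRRRR
RRRRRRR
RRRRRGR
RRRRRGR
RRRRRGR
RRRRRGR
RRRRRRR
After op 3 paint(4,1,R):
RRRRRRR
RRRRRRR
RRRRRRR
RRRRRGR
RRRRRGR
RRRRRGR
RRRRRGR
RRRRRRR
After op 4 paint(7,2,R):
RRRRRRR
RRRRRRR
RRRRRRR
RRRRRGR
RRRRRGR
RRRRRGR
RRRRRGR
RRRRRRR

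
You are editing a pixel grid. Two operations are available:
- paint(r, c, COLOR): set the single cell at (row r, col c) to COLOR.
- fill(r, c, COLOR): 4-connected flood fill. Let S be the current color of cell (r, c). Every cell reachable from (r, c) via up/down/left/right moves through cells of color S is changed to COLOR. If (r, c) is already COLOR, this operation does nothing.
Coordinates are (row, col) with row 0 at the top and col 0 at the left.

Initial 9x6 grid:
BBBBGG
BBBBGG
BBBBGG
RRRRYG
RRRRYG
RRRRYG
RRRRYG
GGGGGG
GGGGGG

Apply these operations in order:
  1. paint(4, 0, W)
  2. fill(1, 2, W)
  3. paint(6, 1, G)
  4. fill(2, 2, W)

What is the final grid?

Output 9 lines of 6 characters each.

Answer: WWWWGG
WWWWGG
WWWWGG
RRRRYG
WRRRYG
RRRRYG
RGRRYG
GGGGGG
GGGGGG

Derivation:
After op 1 paint(4,0,W):
BBBBGG
BBBBGG
BBBBGG
RRRRYG
WRRRYG
RRRRYG
RRRRYG
GGGGGG
GGGGGG
After op 2 fill(1,2,W) [12 cells changed]:
WWWWGG
WWWWGG
WWWWGG
RRRRYG
WRRRYG
RRRRYG
RRRRYG
GGGGGG
GGGGGG
After op 3 paint(6,1,G):
WWWWGG
WWWWGG
WWWWGG
RRRRYG
WRRRYG
RRRRYG
RGRRYG
GGGGGG
GGGGGG
After op 4 fill(2,2,W) [0 cells changed]:
WWWWGG
WWWWGG
WWWWGG
RRRRYG
WRRRYG
RRRRYG
RGRRYG
GGGGGG
GGGGGG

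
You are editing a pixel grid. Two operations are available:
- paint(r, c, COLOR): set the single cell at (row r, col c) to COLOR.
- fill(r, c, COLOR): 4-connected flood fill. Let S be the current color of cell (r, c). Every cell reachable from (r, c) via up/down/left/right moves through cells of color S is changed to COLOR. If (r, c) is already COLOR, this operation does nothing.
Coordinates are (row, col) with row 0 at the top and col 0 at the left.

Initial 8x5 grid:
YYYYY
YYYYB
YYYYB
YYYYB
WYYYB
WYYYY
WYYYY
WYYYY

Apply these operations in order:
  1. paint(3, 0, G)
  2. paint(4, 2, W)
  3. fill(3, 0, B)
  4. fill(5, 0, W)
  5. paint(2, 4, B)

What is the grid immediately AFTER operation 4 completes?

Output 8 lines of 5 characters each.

After op 1 paint(3,0,G):
YYYYY
YYYYB
YYYYB
GYYYB
WYYYB
WYYYY
WYYYY
WYYYY
After op 2 paint(4,2,W):
YYYYY
YYYYB
YYYYB
GYYYB
WYWYB
WYYYY
WYYYY
WYYYY
After op 3 fill(3,0,B) [1 cells changed]:
YYYYY
YYYYB
YYYYB
BYYYB
WYWYB
WYYYY
WYYYY
WYYYY
After op 4 fill(5,0,W) [0 cells changed]:
YYYYY
YYYYB
YYYYB
BYYYB
WYWYB
WYYYY
WYYYY
WYYYY

Answer: YYYYY
YYYYB
YYYYB
BYYYB
WYWYB
WYYYY
WYYYY
WYYYY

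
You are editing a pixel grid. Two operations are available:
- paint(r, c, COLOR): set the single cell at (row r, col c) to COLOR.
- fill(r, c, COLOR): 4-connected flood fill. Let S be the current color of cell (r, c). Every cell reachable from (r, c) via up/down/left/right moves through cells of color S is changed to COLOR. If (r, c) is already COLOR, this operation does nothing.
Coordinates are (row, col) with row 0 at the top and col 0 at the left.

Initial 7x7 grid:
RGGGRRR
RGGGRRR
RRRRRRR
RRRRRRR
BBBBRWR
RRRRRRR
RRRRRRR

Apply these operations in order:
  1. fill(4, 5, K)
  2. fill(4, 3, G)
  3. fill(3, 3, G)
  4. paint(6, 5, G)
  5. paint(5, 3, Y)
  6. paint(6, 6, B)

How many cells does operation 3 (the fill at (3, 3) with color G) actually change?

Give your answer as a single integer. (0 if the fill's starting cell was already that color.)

After op 1 fill(4,5,K) [1 cells changed]:
RGGGRRR
RGGGRRR
RRRRRRR
RRRRRRR
BBBBRKR
RRRRRRR
RRRRRRR
After op 2 fill(4,3,G) [4 cells changed]:
RGGGRRR
RGGGRRR
RRRRRRR
RRRRRRR
GGGGRKR
RRRRRRR
RRRRRRR
After op 3 fill(3,3,G) [38 cells changed]:
GGGGGGG
GGGGGGG
GGGGGGG
GGGGGGG
GGGGGKG
GGGGGGG
GGGGGGG

Answer: 38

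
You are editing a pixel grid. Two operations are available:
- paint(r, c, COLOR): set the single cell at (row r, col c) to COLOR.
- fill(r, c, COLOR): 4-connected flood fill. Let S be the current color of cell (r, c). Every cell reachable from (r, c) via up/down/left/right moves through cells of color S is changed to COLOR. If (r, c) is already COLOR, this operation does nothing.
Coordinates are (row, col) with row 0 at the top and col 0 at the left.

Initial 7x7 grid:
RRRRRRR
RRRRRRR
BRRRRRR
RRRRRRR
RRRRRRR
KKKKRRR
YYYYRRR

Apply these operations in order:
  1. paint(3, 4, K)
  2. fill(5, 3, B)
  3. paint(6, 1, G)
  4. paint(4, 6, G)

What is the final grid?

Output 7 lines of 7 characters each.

Answer: RRRRRRR
RRRRRRR
BRRRRRR
RRRRKRR
RRRRRRG
BBBBRRR
YGYYRRR

Derivation:
After op 1 paint(3,4,K):
RRRRRRR
RRRRRRR
BRRRRRR
RRRRKRR
RRRRRRR
KKKKRRR
YYYYRRR
After op 2 fill(5,3,B) [4 cells changed]:
RRRRRRR
RRRRRRR
BRRRRRR
RRRRKRR
RRRRRRR
BBBBRRR
YYYYRRR
After op 3 paint(6,1,G):
RRRRRRR
RRRRRRR
BRRRRRR
RRRRKRR
RRRRRRR
BBBBRRR
YGYYRRR
After op 4 paint(4,6,G):
RRRRRRR
RRRRRRR
BRRRRRR
RRRRKRR
RRRRRRG
BBBBRRR
YGYYRRR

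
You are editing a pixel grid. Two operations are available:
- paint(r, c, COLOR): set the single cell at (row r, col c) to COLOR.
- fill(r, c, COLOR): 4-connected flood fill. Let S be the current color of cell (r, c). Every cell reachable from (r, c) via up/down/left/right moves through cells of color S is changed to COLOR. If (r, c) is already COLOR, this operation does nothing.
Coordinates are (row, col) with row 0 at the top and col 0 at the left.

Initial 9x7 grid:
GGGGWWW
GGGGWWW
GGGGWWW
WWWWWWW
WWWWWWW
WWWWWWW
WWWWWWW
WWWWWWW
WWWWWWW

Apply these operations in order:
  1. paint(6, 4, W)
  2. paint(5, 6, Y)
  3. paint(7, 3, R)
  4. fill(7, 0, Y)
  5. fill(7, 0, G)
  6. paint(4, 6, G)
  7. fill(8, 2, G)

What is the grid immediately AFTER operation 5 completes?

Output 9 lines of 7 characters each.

Answer: GGGGGGG
GGGGGGG
GGGGGGG
GGGGGGG
GGGGGGG
GGGGGGG
GGGGGGG
GGGRGGG
GGGGGGG

Derivation:
After op 1 paint(6,4,W):
GGGGWWW
GGGGWWW
GGGGWWW
WWWWWWW
WWWWWWW
WWWWWWW
WWWWWWW
WWWWWWW
WWWWWWW
After op 2 paint(5,6,Y):
GGGGWWW
GGGGWWW
GGGGWWW
WWWWWWW
WWWWWWW
WWWWWWY
WWWWWWW
WWWWWWW
WWWWWWW
After op 3 paint(7,3,R):
GGGGWWW
GGGGWWW
GGGGWWW
WWWWWWW
WWWWWWW
WWWWWWY
WWWWWWW
WWWRWWW
WWWWWWW
After op 4 fill(7,0,Y) [49 cells changed]:
GGGGYYY
GGGGYYY
GGGGYYY
YYYYYYY
YYYYYYY
YYYYYYY
YYYYYYY
YYYRYYY
YYYYYYY
After op 5 fill(7,0,G) [50 cells changed]:
GGGGGGG
GGGGGGG
GGGGGGG
GGGGGGG
GGGGGGG
GGGGGGG
GGGGGGG
GGGRGGG
GGGGGGG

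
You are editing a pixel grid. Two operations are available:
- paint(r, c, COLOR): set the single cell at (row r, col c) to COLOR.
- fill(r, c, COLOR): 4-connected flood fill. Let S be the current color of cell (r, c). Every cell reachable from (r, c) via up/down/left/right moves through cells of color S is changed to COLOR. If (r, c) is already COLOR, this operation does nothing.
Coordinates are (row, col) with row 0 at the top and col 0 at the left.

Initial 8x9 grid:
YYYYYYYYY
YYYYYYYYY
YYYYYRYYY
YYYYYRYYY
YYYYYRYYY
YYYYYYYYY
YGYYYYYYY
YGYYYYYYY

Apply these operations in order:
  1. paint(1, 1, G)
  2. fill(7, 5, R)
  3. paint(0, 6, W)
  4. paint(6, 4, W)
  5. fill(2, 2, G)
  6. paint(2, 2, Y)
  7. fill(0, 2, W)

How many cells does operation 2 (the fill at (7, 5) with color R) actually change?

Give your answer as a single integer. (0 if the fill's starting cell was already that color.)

Answer: 66

Derivation:
After op 1 paint(1,1,G):
YYYYYYYYY
YGYYYYYYY
YYYYYRYYY
YYYYYRYYY
YYYYYRYYY
YYYYYYYYY
YGYYYYYYY
YGYYYYYYY
After op 2 fill(7,5,R) [66 cells changed]:
RRRRRRRRR
RGRRRRRRR
RRRRRRRRR
RRRRRRRRR
RRRRRRRRR
RRRRRRRRR
RGRRRRRRR
RGRRRRRRR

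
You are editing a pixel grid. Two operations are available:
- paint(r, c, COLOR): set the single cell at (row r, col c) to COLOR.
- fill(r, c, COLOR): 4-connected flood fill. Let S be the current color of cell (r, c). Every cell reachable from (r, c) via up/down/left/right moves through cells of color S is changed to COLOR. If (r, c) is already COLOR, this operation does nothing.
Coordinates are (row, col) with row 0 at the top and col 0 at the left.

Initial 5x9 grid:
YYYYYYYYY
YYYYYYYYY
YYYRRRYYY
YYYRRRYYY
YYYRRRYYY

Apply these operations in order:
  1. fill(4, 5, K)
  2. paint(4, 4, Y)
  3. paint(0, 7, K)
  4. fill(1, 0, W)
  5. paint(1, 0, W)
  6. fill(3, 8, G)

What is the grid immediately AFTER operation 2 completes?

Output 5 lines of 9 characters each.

Answer: YYYYYYYYY
YYYYYYYYY
YYYKKKYYY
YYYKKKYYY
YYYKYKYYY

Derivation:
After op 1 fill(4,5,K) [9 cells changed]:
YYYYYYYYY
YYYYYYYYY
YYYKKKYYY
YYYKKKYYY
YYYKKKYYY
After op 2 paint(4,4,Y):
YYYYYYYYY
YYYYYYYYY
YYYKKKYYY
YYYKKKYYY
YYYKYKYYY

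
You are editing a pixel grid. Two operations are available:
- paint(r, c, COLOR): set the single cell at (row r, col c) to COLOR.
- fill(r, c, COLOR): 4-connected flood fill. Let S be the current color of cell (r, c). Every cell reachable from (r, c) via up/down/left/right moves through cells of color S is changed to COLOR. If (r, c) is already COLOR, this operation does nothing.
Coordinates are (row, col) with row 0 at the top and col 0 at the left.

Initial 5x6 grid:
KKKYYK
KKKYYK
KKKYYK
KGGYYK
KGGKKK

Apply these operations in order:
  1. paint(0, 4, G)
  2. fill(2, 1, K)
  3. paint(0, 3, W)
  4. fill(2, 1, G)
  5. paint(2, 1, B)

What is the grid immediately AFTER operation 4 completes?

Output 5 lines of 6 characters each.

Answer: GGGWGK
GGGYYK
GGGYYK
GGGYYK
GGGKKK

Derivation:
After op 1 paint(0,4,G):
KKKYGK
KKKYYK
KKKYYK
KGGYYK
KGGKKK
After op 2 fill(2,1,K) [0 cells changed]:
KKKYGK
KKKYYK
KKKYYK
KGGYYK
KGGKKK
After op 3 paint(0,3,W):
KKKWGK
KKKYYK
KKKYYK
KGGYYK
KGGKKK
After op 4 fill(2,1,G) [11 cells changed]:
GGGWGK
GGGYYK
GGGYYK
GGGYYK
GGGKKK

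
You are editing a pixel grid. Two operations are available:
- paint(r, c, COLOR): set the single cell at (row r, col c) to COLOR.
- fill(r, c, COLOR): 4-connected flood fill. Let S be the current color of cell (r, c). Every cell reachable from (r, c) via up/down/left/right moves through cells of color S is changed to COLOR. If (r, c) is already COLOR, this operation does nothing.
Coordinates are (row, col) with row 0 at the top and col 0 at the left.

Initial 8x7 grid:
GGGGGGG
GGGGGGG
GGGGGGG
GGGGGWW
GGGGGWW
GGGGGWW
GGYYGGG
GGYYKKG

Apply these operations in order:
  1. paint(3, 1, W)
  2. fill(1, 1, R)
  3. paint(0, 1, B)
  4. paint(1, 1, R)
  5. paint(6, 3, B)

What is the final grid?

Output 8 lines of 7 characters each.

After op 1 paint(3,1,W):
GGGGGGG
GGGGGGG
GGGGGGG
GWGGGWW
GGGGGWW
GGGGGWW
GGYYGGG
GGYYKKG
After op 2 fill(1,1,R) [43 cells changed]:
RRRRRRR
RRRRRRR
RRRRRRR
RWRRRWW
RRRRRWW
RRRRRWW
RRYYRRR
RRYYKKR
After op 3 paint(0,1,B):
RBRRRRR
RRRRRRR
RRRRRRR
RWRRRWW
RRRRRWW
RRRRRWW
RRYYRRR
RRYYKKR
After op 4 paint(1,1,R):
RBRRRRR
RRRRRRR
RRRRRRR
RWRRRWW
RRRRRWW
RRRRRWW
RRYYRRR
RRYYKKR
After op 5 paint(6,3,B):
RBRRRRR
RRRRRRR
RRRRRRR
RWRRRWW
RRRRRWW
RRRRRWW
RRYBRRR
RRYYKKR

Answer: RBRRRRR
RRRRRRR
RRRRRRR
RWRRRWW
RRRRRWW
RRRRRWW
RRYBRRR
RRYYKKR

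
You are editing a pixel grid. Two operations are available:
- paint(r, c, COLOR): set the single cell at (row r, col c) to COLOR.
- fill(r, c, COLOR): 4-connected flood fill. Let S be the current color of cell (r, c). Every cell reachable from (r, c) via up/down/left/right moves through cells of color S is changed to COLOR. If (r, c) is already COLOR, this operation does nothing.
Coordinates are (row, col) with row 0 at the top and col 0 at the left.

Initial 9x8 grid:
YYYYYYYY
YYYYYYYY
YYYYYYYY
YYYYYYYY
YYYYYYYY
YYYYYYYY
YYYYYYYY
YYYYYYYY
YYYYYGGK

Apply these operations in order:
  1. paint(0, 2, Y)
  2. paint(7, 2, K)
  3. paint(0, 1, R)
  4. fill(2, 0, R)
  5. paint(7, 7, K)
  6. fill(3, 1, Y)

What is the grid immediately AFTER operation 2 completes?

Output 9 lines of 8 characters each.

Answer: YYYYYYYY
YYYYYYYY
YYYYYYYY
YYYYYYYY
YYYYYYYY
YYYYYYYY
YYYYYYYY
YYKYYYYY
YYYYYGGK

Derivation:
After op 1 paint(0,2,Y):
YYYYYYYY
YYYYYYYY
YYYYYYYY
YYYYYYYY
YYYYYYYY
YYYYYYYY
YYYYYYYY
YYYYYYYY
YYYYYGGK
After op 2 paint(7,2,K):
YYYYYYYY
YYYYYYYY
YYYYYYYY
YYYYYYYY
YYYYYYYY
YYYYYYYY
YYYYYYYY
YYKYYYYY
YYYYYGGK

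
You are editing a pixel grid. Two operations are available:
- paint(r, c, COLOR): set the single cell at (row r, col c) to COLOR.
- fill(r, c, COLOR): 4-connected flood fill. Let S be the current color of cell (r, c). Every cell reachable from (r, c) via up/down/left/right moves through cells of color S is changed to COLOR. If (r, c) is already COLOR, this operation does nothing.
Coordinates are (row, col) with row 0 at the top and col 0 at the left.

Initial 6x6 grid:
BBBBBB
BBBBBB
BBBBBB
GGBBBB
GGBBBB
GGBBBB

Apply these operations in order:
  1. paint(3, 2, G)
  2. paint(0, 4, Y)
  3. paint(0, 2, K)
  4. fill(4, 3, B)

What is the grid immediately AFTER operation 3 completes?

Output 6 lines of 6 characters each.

After op 1 paint(3,2,G):
BBBBBB
BBBBBB
BBBBBB
GGGBBB
GGBBBB
GGBBBB
After op 2 paint(0,4,Y):
BBBBYB
BBBBBB
BBBBBB
GGGBBB
GGBBBB
GGBBBB
After op 3 paint(0,2,K):
BBKBYB
BBBBBB
BBBBBB
GGGBBB
GGBBBB
GGBBBB

Answer: BBKBYB
BBBBBB
BBBBBB
GGGBBB
GGBBBB
GGBBBB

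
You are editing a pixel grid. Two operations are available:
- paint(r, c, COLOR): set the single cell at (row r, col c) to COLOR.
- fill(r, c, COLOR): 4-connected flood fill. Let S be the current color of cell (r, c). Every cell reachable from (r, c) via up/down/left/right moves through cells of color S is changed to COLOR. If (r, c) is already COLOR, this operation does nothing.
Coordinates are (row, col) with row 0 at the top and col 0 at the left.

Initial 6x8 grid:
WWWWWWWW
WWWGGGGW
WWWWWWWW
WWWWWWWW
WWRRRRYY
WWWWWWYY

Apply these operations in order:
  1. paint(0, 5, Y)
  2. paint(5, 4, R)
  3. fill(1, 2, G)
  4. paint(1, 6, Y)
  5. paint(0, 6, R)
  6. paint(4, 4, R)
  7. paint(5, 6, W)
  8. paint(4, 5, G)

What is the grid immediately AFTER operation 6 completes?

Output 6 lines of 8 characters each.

After op 1 paint(0,5,Y):
WWWWWYWW
WWWGGGGW
WWWWWWWW
WWWWWWWW
WWRRRRYY
WWWWWWYY
After op 2 paint(5,4,R):
WWWWWYWW
WWWGGGGW
WWWWWWWW
WWWWWWWW
WWRRRRYY
WWWWRWYY
After op 3 fill(1,2,G) [33 cells changed]:
GGGGGYGG
GGGGGGGG
GGGGGGGG
GGGGGGGG
GGRRRRYY
GGGGRWYY
After op 4 paint(1,6,Y):
GGGGGYGG
GGGGGGYG
GGGGGGGG
GGGGGGGG
GGRRRRYY
GGGGRWYY
After op 5 paint(0,6,R):
GGGGGYRG
GGGGGGYG
GGGGGGGG
GGGGGGGG
GGRRRRYY
GGGGRWYY
After op 6 paint(4,4,R):
GGGGGYRG
GGGGGGYG
GGGGGGGG
GGGGGGGG
GGRRRRYY
GGGGRWYY

Answer: GGGGGYRG
GGGGGGYG
GGGGGGGG
GGGGGGGG
GGRRRRYY
GGGGRWYY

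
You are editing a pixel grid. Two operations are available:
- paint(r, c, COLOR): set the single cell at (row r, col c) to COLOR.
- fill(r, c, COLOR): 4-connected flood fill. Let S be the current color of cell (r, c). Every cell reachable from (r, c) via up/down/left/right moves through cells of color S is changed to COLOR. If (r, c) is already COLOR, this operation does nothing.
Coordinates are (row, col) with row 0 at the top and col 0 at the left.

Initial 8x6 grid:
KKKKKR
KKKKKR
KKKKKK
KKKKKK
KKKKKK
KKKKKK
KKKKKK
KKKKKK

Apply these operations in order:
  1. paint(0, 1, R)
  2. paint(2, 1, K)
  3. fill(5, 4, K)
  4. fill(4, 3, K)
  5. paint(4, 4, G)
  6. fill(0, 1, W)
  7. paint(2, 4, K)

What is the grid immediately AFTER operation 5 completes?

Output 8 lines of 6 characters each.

After op 1 paint(0,1,R):
KRKKKR
KKKKKR
KKKKKK
KKKKKK
KKKKKK
KKKKKK
KKKKKK
KKKKKK
After op 2 paint(2,1,K):
KRKKKR
KKKKKR
KKKKKK
KKKKKK
KKKKKK
KKKKKK
KKKKKK
KKKKKK
After op 3 fill(5,4,K) [0 cells changed]:
KRKKKR
KKKKKR
KKKKKK
KKKKKK
KKKKKK
KKKKKK
KKKKKK
KKKKKK
After op 4 fill(4,3,K) [0 cells changed]:
KRKKKR
KKKKKR
KKKKKK
KKKKKK
KKKKKK
KKKKKK
KKKKKK
KKKKKK
After op 5 paint(4,4,G):
KRKKKR
KKKKKR
KKKKKK
KKKKKK
KKKKGK
KKKKKK
KKKKKK
KKKKKK

Answer: KRKKKR
KKKKKR
KKKKKK
KKKKKK
KKKKGK
KKKKKK
KKKKKK
KKKKKK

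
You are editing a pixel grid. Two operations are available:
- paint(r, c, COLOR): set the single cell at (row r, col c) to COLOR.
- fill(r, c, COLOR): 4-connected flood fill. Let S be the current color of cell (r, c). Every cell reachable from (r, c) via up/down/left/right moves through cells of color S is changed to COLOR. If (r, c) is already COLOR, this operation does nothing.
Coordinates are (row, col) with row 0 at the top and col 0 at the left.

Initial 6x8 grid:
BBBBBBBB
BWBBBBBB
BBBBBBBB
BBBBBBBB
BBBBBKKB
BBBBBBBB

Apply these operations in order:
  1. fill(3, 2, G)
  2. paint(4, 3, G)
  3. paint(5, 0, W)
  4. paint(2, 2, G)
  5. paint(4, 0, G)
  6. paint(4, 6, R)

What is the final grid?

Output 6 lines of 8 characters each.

Answer: GGGGGGGG
GWGGGGGG
GGGGGGGG
GGGGGGGG
GGGGGKRG
WGGGGGGG

Derivation:
After op 1 fill(3,2,G) [45 cells changed]:
GGGGGGGG
GWGGGGGG
GGGGGGGG
GGGGGGGG
GGGGGKKG
GGGGGGGG
After op 2 paint(4,3,G):
GGGGGGGG
GWGGGGGG
GGGGGGGG
GGGGGGGG
GGGGGKKG
GGGGGGGG
After op 3 paint(5,0,W):
GGGGGGGG
GWGGGGGG
GGGGGGGG
GGGGGGGG
GGGGGKKG
WGGGGGGG
After op 4 paint(2,2,G):
GGGGGGGG
GWGGGGGG
GGGGGGGG
GGGGGGGG
GGGGGKKG
WGGGGGGG
After op 5 paint(4,0,G):
GGGGGGGG
GWGGGGGG
GGGGGGGG
GGGGGGGG
GGGGGKKG
WGGGGGGG
After op 6 paint(4,6,R):
GGGGGGGG
GWGGGGGG
GGGGGGGG
GGGGGGGG
GGGGGKRG
WGGGGGGG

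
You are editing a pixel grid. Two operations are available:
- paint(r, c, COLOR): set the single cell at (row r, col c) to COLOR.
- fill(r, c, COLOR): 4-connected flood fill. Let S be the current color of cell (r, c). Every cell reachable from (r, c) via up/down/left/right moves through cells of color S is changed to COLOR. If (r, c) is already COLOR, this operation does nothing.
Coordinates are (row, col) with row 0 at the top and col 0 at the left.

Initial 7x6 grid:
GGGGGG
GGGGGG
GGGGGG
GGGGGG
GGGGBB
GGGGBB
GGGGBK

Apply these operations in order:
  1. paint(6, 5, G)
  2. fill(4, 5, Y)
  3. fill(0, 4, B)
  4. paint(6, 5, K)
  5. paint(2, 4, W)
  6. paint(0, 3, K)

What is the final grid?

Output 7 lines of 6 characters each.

After op 1 paint(6,5,G):
GGGGGG
GGGGGG
GGGGGG
GGGGGG
GGGGBB
GGGGBB
GGGGBG
After op 2 fill(4,5,Y) [5 cells changed]:
GGGGGG
GGGGGG
GGGGGG
GGGGGG
GGGGYY
GGGGYY
GGGGYG
After op 3 fill(0,4,B) [36 cells changed]:
BBBBBB
BBBBBB
BBBBBB
BBBBBB
BBBBYY
BBBBYY
BBBBYG
After op 4 paint(6,5,K):
BBBBBB
BBBBBB
BBBBBB
BBBBBB
BBBBYY
BBBBYY
BBBBYK
After op 5 paint(2,4,W):
BBBBBB
BBBBBB
BBBBWB
BBBBBB
BBBBYY
BBBBYY
BBBBYK
After op 6 paint(0,3,K):
BBBKBB
BBBBBB
BBBBWB
BBBBBB
BBBBYY
BBBBYY
BBBBYK

Answer: BBBKBB
BBBBBB
BBBBWB
BBBBBB
BBBBYY
BBBBYY
BBBBYK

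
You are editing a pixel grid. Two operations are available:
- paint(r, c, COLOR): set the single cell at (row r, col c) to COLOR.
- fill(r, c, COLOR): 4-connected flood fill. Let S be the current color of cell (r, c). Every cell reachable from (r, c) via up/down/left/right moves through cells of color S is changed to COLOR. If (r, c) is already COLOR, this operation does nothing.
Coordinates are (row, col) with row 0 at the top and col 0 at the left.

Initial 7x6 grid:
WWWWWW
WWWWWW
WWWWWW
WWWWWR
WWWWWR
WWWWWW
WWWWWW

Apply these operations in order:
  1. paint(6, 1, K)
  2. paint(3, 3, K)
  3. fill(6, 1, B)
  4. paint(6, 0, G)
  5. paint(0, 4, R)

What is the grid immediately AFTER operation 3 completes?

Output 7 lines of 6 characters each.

After op 1 paint(6,1,K):
WWWWWW
WWWWWW
WWWWWW
WWWWWR
WWWWWR
WWWWWW
WKWWWW
After op 2 paint(3,3,K):
WWWWWW
WWWWWW
WWWWWW
WWWKWR
WWWWWR
WWWWWW
WKWWWW
After op 3 fill(6,1,B) [1 cells changed]:
WWWWWW
WWWWWW
WWWWWW
WWWKWR
WWWWWR
WWWWWW
WBWWWW

Answer: WWWWWW
WWWWWW
WWWWWW
WWWKWR
WWWWWR
WWWWWW
WBWWWW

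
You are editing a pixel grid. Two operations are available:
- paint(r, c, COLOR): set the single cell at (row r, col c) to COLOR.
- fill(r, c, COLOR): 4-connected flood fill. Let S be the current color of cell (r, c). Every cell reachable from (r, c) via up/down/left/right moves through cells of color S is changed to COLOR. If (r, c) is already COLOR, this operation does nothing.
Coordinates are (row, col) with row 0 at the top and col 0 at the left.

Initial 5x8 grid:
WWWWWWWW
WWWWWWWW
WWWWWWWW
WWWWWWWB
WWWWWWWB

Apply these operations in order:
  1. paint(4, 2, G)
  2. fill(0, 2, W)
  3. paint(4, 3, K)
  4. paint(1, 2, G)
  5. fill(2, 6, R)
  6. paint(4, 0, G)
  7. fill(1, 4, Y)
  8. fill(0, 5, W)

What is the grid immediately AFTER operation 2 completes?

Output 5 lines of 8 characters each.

Answer: WWWWWWWW
WWWWWWWW
WWWWWWWW
WWWWWWWB
WWGWWWWB

Derivation:
After op 1 paint(4,2,G):
WWWWWWWW
WWWWWWWW
WWWWWWWW
WWWWWWWB
WWGWWWWB
After op 2 fill(0,2,W) [0 cells changed]:
WWWWWWWW
WWWWWWWW
WWWWWWWW
WWWWWWWB
WWGWWWWB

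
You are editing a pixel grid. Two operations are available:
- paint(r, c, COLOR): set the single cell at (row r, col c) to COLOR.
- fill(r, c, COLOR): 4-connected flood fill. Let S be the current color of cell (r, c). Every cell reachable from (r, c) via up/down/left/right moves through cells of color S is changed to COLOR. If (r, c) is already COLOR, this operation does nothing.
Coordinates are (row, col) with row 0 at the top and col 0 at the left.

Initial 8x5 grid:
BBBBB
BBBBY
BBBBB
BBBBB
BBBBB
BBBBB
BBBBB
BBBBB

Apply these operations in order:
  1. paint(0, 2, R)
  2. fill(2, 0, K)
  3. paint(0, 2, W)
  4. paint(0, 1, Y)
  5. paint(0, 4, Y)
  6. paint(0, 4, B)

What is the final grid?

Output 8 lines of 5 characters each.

After op 1 paint(0,2,R):
BBRBB
BBBBY
BBBBB
BBBBB
BBBBB
BBBBB
BBBBB
BBBBB
After op 2 fill(2,0,K) [38 cells changed]:
KKRKK
KKKKY
KKKKK
KKKKK
KKKKK
KKKKK
KKKKK
KKKKK
After op 3 paint(0,2,W):
KKWKK
KKKKY
KKKKK
KKKKK
KKKKK
KKKKK
KKKKK
KKKKK
After op 4 paint(0,1,Y):
KYWKK
KKKKY
KKKKK
KKKKK
KKKKK
KKKKK
KKKKK
KKKKK
After op 5 paint(0,4,Y):
KYWKY
KKKKY
KKKKK
KKKKK
KKKKK
KKKKK
KKKKK
KKKKK
After op 6 paint(0,4,B):
KYWKB
KKKKY
KKKKK
KKKKK
KKKKK
KKKKK
KKKKK
KKKKK

Answer: KYWKB
KKKKY
KKKKK
KKKKK
KKKKK
KKKKK
KKKKK
KKKKK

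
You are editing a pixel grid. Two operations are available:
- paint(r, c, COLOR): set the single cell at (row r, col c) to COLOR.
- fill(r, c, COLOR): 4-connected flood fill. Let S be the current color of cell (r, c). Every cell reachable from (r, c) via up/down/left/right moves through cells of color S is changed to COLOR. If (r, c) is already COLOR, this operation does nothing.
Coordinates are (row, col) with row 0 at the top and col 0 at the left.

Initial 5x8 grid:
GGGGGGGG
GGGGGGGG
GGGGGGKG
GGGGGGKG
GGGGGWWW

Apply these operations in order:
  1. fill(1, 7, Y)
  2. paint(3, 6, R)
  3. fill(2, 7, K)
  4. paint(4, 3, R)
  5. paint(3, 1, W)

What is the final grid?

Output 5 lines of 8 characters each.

Answer: KKKKKKKK
KKKKKKKK
KKKKKKKK
KWKKKKRK
KKKRKWWW

Derivation:
After op 1 fill(1,7,Y) [35 cells changed]:
YYYYYYYY
YYYYYYYY
YYYYYYKY
YYYYYYKY
YYYYYWWW
After op 2 paint(3,6,R):
YYYYYYYY
YYYYYYYY
YYYYYYKY
YYYYYYRY
YYYYYWWW
After op 3 fill(2,7,K) [35 cells changed]:
KKKKKKKK
KKKKKKKK
KKKKKKKK
KKKKKKRK
KKKKKWWW
After op 4 paint(4,3,R):
KKKKKKKK
KKKKKKKK
KKKKKKKK
KKKKKKRK
KKKRKWWW
After op 5 paint(3,1,W):
KKKKKKKK
KKKKKKKK
KKKKKKKK
KWKKKKRK
KKKRKWWW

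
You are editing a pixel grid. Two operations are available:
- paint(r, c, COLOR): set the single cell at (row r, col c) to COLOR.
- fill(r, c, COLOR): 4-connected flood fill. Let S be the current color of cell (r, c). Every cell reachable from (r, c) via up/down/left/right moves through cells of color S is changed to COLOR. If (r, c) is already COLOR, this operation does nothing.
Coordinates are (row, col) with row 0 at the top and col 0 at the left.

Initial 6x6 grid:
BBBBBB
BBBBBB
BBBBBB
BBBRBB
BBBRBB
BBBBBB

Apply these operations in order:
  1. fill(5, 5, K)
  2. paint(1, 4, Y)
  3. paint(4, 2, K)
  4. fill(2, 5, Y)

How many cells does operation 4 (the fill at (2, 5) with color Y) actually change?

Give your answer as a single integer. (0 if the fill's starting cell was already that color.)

Answer: 33

Derivation:
After op 1 fill(5,5,K) [34 cells changed]:
KKKKKK
KKKKKK
KKKKKK
KKKRKK
KKKRKK
KKKKKK
After op 2 paint(1,4,Y):
KKKKKK
KKKKYK
KKKKKK
KKKRKK
KKKRKK
KKKKKK
After op 3 paint(4,2,K):
KKKKKK
KKKKYK
KKKKKK
KKKRKK
KKKRKK
KKKKKK
After op 4 fill(2,5,Y) [33 cells changed]:
YYYYYY
YYYYYY
YYYYYY
YYYRYY
YYYRYY
YYYYYY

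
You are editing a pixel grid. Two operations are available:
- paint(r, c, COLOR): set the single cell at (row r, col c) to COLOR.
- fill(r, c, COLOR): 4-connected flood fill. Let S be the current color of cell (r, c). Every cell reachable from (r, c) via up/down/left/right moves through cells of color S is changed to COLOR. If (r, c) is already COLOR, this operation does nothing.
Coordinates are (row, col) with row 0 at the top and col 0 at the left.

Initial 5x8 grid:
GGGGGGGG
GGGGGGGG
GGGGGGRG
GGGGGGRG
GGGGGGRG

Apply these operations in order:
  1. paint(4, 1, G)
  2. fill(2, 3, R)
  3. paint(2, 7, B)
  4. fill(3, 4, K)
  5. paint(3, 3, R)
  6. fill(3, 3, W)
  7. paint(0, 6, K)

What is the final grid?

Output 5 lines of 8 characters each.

After op 1 paint(4,1,G):
GGGGGGGG
GGGGGGGG
GGGGGGRG
GGGGGGRG
GGGGGGRG
After op 2 fill(2,3,R) [37 cells changed]:
RRRRRRRR
RRRRRRRR
RRRRRRRR
RRRRRRRR
RRRRRRRR
After op 3 paint(2,7,B):
RRRRRRRR
RRRRRRRR
RRRRRRRB
RRRRRRRR
RRRRRRRR
After op 4 fill(3,4,K) [39 cells changed]:
KKKKKKKK
KKKKKKKK
KKKKKKKB
KKKKKKKK
KKKKKKKK
After op 5 paint(3,3,R):
KKKKKKKK
KKKKKKKK
KKKKKKKB
KKKRKKKK
KKKKKKKK
After op 6 fill(3,3,W) [1 cells changed]:
KKKKKKKK
KKKKKKKK
KKKKKKKB
KKKWKKKK
KKKKKKKK
After op 7 paint(0,6,K):
KKKKKKKK
KKKKKKKK
KKKKKKKB
KKKWKKKK
KKKKKKKK

Answer: KKKKKKKK
KKKKKKKK
KKKKKKKB
KKKWKKKK
KKKKKKKK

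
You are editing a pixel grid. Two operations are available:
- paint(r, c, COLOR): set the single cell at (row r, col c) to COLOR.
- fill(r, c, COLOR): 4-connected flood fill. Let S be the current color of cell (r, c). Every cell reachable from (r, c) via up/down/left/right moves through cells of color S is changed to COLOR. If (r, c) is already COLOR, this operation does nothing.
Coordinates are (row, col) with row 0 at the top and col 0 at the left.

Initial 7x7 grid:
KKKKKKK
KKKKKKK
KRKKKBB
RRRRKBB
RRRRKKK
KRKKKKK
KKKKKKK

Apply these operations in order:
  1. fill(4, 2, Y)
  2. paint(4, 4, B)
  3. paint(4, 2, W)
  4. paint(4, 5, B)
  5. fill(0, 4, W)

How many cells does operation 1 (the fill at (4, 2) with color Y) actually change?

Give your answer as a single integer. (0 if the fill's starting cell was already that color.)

Answer: 10

Derivation:
After op 1 fill(4,2,Y) [10 cells changed]:
KKKKKKK
KKKKKKK
KYKKKBB
YYYYKBB
YYYYKKK
KYKKKKK
KKKKKKK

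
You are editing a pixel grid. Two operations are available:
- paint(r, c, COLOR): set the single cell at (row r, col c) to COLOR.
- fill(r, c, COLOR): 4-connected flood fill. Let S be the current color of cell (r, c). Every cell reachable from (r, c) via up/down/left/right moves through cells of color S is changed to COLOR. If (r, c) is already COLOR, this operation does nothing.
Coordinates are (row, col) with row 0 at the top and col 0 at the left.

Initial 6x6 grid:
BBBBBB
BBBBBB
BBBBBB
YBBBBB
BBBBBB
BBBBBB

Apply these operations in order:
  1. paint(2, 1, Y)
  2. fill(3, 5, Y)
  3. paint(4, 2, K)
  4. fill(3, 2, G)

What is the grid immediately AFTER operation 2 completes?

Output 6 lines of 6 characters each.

Answer: YYYYYY
YYYYYY
YYYYYY
YYYYYY
YYYYYY
YYYYYY

Derivation:
After op 1 paint(2,1,Y):
BBBBBB
BBBBBB
BYBBBB
YBBBBB
BBBBBB
BBBBBB
After op 2 fill(3,5,Y) [34 cells changed]:
YYYYYY
YYYYYY
YYYYYY
YYYYYY
YYYYYY
YYYYYY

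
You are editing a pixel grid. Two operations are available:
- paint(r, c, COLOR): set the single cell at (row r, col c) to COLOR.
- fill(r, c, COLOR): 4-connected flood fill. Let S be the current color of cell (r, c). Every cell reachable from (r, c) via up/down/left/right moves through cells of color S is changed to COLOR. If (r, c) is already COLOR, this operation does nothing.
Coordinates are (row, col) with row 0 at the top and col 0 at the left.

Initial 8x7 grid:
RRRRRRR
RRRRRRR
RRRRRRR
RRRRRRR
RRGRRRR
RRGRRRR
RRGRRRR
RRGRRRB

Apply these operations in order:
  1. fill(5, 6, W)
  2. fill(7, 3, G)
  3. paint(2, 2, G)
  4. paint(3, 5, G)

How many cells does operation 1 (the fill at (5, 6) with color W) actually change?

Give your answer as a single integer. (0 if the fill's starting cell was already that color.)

Answer: 51

Derivation:
After op 1 fill(5,6,W) [51 cells changed]:
WWWWWWW
WWWWWWW
WWWWWWW
WWWWWWW
WWGWWWW
WWGWWWW
WWGWWWW
WWGWWWB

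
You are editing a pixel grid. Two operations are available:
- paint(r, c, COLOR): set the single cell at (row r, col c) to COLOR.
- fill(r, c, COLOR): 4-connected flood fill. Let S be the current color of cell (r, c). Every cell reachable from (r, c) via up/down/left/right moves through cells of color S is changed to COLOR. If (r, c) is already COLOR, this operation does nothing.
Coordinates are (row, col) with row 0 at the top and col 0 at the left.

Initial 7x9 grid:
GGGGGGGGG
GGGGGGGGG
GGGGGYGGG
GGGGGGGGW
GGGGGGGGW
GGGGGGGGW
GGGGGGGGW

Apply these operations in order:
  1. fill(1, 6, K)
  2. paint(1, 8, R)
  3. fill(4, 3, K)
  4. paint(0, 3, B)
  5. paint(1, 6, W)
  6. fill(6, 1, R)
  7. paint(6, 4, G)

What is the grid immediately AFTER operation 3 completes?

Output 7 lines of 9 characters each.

After op 1 fill(1,6,K) [58 cells changed]:
KKKKKKKKK
KKKKKKKKK
KKKKKYKKK
KKKKKKKKW
KKKKKKKKW
KKKKKKKKW
KKKKKKKKW
After op 2 paint(1,8,R):
KKKKKKKKK
KKKKKKKKR
KKKKKYKKK
KKKKKKKKW
KKKKKKKKW
KKKKKKKKW
KKKKKKKKW
After op 3 fill(4,3,K) [0 cells changed]:
KKKKKKKKK
KKKKKKKKR
KKKKKYKKK
KKKKKKKKW
KKKKKKKKW
KKKKKKKKW
KKKKKKKKW

Answer: KKKKKKKKK
KKKKKKKKR
KKKKKYKKK
KKKKKKKKW
KKKKKKKKW
KKKKKKKKW
KKKKKKKKW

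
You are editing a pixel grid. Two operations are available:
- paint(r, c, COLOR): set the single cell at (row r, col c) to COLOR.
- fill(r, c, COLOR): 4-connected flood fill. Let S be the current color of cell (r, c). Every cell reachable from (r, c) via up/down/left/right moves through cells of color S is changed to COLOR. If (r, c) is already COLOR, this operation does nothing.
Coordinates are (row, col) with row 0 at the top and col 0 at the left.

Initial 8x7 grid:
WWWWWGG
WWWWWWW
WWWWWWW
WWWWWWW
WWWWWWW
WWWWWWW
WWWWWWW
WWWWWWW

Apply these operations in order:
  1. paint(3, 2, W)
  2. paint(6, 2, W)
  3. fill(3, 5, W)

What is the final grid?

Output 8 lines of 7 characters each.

Answer: WWWWWGG
WWWWWWW
WWWWWWW
WWWWWWW
WWWWWWW
WWWWWWW
WWWWWWW
WWWWWWW

Derivation:
After op 1 paint(3,2,W):
WWWWWGG
WWWWWWW
WWWWWWW
WWWWWWW
WWWWWWW
WWWWWWW
WWWWWWW
WWWWWWW
After op 2 paint(6,2,W):
WWWWWGG
WWWWWWW
WWWWWWW
WWWWWWW
WWWWWWW
WWWWWWW
WWWWWWW
WWWWWWW
After op 3 fill(3,5,W) [0 cells changed]:
WWWWWGG
WWWWWWW
WWWWWWW
WWWWWWW
WWWWWWW
WWWWWWW
WWWWWWW
WWWWWWW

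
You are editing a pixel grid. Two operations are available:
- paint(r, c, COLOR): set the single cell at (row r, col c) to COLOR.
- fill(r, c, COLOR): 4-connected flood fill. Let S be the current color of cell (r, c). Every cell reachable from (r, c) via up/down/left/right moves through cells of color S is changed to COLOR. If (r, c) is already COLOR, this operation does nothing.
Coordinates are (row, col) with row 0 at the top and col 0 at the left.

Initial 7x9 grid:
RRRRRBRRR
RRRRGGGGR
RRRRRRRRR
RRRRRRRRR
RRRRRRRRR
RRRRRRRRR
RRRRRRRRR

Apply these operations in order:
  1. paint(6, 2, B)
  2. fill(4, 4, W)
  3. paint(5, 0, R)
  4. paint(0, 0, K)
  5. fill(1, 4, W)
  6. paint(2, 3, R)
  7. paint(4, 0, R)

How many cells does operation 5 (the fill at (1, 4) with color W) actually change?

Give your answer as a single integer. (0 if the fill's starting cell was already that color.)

Answer: 4

Derivation:
After op 1 paint(6,2,B):
RRRRRBRRR
RRRRGGGGR
RRRRRRRRR
RRRRRRRRR
RRRRRRRRR
RRRRRRRRR
RRBRRRRRR
After op 2 fill(4,4,W) [57 cells changed]:
WWWWWBWWW
WWWWGGGGW
WWWWWWWWW
WWWWWWWWW
WWWWWWWWW
WWWWWWWWW
WWBWWWWWW
After op 3 paint(5,0,R):
WWWWWBWWW
WWWWGGGGW
WWWWWWWWW
WWWWWWWWW
WWWWWWWWW
RWWWWWWWW
WWBWWWWWW
After op 4 paint(0,0,K):
KWWWWBWWW
WWWWGGGGW
WWWWWWWWW
WWWWWWWWW
WWWWWWWWW
RWWWWWWWW
WWBWWWWWW
After op 5 fill(1,4,W) [4 cells changed]:
KWWWWBWWW
WWWWWWWWW
WWWWWWWWW
WWWWWWWWW
WWWWWWWWW
RWWWWWWWW
WWBWWWWWW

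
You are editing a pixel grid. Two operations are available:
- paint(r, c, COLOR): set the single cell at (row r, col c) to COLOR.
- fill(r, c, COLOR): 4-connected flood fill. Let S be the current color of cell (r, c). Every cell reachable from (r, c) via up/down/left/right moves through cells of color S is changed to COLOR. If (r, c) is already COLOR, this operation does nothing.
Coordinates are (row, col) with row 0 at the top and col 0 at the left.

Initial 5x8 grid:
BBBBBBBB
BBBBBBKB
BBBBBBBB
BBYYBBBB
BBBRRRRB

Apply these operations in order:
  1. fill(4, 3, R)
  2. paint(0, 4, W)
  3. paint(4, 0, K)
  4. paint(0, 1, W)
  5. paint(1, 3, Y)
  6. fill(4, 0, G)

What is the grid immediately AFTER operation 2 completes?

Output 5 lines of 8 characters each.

After op 1 fill(4,3,R) [0 cells changed]:
BBBBBBBB
BBBBBBKB
BBBBBBBB
BBYYBBBB
BBBRRRRB
After op 2 paint(0,4,W):
BBBBWBBB
BBBBBBKB
BBBBBBBB
BBYYBBBB
BBBRRRRB

Answer: BBBBWBBB
BBBBBBKB
BBBBBBBB
BBYYBBBB
BBBRRRRB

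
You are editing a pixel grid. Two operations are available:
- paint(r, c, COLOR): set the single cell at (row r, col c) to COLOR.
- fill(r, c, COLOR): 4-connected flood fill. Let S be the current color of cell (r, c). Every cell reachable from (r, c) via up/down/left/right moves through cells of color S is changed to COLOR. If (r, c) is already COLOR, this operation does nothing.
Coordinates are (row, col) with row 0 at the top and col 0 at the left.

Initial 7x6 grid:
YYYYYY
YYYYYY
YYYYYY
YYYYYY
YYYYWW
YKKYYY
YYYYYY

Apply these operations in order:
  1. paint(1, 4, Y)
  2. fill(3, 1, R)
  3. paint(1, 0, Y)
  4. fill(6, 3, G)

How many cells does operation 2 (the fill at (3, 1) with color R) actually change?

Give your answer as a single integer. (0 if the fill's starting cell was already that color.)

Answer: 38

Derivation:
After op 1 paint(1,4,Y):
YYYYYY
YYYYYY
YYYYYY
YYYYYY
YYYYWW
YKKYYY
YYYYYY
After op 2 fill(3,1,R) [38 cells changed]:
RRRRRR
RRRRRR
RRRRRR
RRRRRR
RRRRWW
RKKRRR
RRRRRR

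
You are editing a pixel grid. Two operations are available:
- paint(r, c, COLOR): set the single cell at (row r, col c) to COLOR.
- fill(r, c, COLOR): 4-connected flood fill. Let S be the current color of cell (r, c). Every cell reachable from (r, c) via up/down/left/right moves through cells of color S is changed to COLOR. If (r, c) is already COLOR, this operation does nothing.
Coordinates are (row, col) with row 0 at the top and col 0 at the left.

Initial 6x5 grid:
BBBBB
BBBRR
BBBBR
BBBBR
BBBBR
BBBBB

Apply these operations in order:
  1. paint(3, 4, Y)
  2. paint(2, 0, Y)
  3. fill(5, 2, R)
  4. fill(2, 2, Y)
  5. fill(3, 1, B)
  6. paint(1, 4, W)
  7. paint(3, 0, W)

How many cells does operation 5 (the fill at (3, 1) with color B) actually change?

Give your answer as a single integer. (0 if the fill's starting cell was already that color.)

Answer: 30

Derivation:
After op 1 paint(3,4,Y):
BBBBB
BBBRR
BBBBR
BBBBY
BBBBR
BBBBB
After op 2 paint(2,0,Y):
BBBBB
BBBRR
YBBBR
BBBBY
BBBBR
BBBBB
After op 3 fill(5,2,R) [24 cells changed]:
RRRRR
RRRRR
YRRRR
RRRRY
RRRRR
RRRRR
After op 4 fill(2,2,Y) [28 cells changed]:
YYYYY
YYYYY
YYYYY
YYYYY
YYYYY
YYYYY
After op 5 fill(3,1,B) [30 cells changed]:
BBBBB
BBBBB
BBBBB
BBBBB
BBBBB
BBBBB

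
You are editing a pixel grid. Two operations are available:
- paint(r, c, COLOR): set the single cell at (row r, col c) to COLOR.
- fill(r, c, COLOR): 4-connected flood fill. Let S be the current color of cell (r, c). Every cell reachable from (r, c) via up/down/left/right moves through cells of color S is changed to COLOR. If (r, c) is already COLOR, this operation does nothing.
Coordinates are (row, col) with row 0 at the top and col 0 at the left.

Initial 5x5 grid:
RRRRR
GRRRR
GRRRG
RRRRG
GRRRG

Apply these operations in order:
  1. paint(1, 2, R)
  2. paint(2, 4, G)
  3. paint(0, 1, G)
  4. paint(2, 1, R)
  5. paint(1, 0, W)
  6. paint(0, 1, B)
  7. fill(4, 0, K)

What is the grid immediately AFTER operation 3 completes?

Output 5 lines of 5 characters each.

After op 1 paint(1,2,R):
RRRRR
GRRRR
GRRRG
RRRRG
GRRRG
After op 2 paint(2,4,G):
RRRRR
GRRRR
GRRRG
RRRRG
GRRRG
After op 3 paint(0,1,G):
RGRRR
GRRRR
GRRRG
RRRRG
GRRRG

Answer: RGRRR
GRRRR
GRRRG
RRRRG
GRRRG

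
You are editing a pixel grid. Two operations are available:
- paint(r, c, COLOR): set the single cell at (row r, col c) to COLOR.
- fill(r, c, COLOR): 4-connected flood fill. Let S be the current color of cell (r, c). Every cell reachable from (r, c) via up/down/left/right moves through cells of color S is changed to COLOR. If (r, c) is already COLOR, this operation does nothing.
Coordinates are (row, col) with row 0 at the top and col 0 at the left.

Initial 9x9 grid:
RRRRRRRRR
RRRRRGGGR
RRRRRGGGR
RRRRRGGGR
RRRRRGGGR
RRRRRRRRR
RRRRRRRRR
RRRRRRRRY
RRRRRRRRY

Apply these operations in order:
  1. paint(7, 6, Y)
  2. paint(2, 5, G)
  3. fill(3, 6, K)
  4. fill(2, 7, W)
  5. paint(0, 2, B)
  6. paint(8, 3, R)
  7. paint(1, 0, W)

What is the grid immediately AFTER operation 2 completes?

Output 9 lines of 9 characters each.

Answer: RRRRRRRRR
RRRRRGGGR
RRRRRGGGR
RRRRRGGGR
RRRRRGGGR
RRRRRRRRR
RRRRRRRRR
RRRRRRYRY
RRRRRRRRY

Derivation:
After op 1 paint(7,6,Y):
RRRRRRRRR
RRRRRGGGR
RRRRRGGGR
RRRRRGGGR
RRRRRGGGR
RRRRRRRRR
RRRRRRRRR
RRRRRRYRY
RRRRRRRRY
After op 2 paint(2,5,G):
RRRRRRRRR
RRRRRGGGR
RRRRRGGGR
RRRRRGGGR
RRRRRGGGR
RRRRRRRRR
RRRRRRRRR
RRRRRRYRY
RRRRRRRRY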